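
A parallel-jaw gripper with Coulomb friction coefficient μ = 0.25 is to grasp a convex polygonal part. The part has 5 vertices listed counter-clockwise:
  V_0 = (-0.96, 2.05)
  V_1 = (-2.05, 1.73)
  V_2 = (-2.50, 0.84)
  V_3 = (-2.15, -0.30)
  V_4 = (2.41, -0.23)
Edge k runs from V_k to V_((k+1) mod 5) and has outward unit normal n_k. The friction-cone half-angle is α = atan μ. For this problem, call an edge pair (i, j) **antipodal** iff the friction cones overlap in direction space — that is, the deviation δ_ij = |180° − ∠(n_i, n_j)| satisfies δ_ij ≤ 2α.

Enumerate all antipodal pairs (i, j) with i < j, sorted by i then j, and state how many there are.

count = 1; pairs: (0,3)

α = atan 0.25 = 14.04°;  2α = 28.07°
n_0 = (-0.2817, +0.9595)
n_1 = (-0.8924, +0.4512)
n_2 = (-0.9560, -0.2935)
n_3 = (+0.0153, -0.9999)
n_4 = (+0.5604, +0.8282)
  (0,1): δ = 133.18°  ·
  (0,2): δ = 89.29°  ·
  (0,3): δ = 15.48°  ✓
  (0,4): δ = 129.56°  ·
  (1,2): δ = 136.11°  ·
  (1,3): δ = 62.30°  ·
  (1,4): δ = 82.74°  ·
  (2,3): δ = 106.19°  ·
  (2,4): δ = 38.85°  ·
  (3,4): δ = 34.96°  ·
antipodal pairs: 1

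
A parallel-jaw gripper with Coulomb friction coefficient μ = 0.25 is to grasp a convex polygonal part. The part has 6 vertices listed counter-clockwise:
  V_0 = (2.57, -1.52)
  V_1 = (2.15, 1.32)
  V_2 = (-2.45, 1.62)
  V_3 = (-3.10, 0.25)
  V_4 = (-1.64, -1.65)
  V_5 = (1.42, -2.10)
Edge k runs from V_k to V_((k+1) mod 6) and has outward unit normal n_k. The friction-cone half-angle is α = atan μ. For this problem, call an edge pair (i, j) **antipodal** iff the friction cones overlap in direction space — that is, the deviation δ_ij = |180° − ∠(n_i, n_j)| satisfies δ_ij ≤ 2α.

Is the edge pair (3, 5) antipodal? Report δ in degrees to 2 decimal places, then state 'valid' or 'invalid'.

δ = 100.78°, invalid

α = atan 0.25 = 14.04°;  2α = 28.07°
edge 3: e_3 = (+1.46, -1.90);  n_3 = (-0.7929, -0.6093)
edge 5: e_5 = (+1.15, +0.58);  n_5 = (+0.4503, -0.8929)
∠(n_3, n_5) = 79.22°
δ = |180° − 79.22°| = 100.78°
100.78° > 2α = 28.07°  →  invalid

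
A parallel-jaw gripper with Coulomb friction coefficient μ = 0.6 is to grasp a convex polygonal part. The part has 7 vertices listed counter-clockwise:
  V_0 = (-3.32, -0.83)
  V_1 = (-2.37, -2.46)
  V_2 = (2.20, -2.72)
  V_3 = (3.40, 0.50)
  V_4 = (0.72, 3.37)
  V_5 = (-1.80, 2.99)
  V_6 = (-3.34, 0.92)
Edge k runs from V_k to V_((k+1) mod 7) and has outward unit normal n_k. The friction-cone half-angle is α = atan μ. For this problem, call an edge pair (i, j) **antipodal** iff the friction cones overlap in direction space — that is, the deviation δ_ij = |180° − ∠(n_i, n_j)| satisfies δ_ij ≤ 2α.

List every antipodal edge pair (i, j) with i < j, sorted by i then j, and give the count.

α = atan 0.6 = 30.96°;  2α = 61.93°
n_0 = (-0.8640, -0.5035)
n_1 = (-0.0568, -0.9984)
n_2 = (+0.9370, -0.3492)
n_3 = (+0.7309, +0.6825)
n_4 = (-0.1491, +0.9888)
n_5 = (-0.8023, +0.5969)
n_6 = (-0.9999, -0.0114)
  (0,1): δ = 123.49°  ·
  (0,2): δ = 50.67°  ✓
  (0,3): δ = 12.80°  ✓
  (0,4): δ = 68.34°  ·
  (0,5): δ = 113.12°  ·
  (0,6): δ = 150.42°  ·
  (1,2): δ = 107.18°  ·
  (1,3): δ = 43.70°  ✓
  (1,4): δ = 11.83°  ✓
  (1,5): δ = 56.61°  ✓
  (1,6): δ = 93.91°  ·
  (2,3): δ = 116.52°  ·
  (2,4): δ = 60.99°  ✓
  (2,5): δ = 16.21°  ✓
  (2,6): δ = 21.09°  ✓
  (3,4): δ = 124.46°  ·
  (3,5): δ = 79.69°  ·
  (3,6): δ = 42.38°  ✓
  (4,5): δ = 135.22°  ·
  (4,6): δ = 97.92°  ·
  (5,6): δ = 142.70°  ·
antipodal pairs: 9

count = 9; pairs: (0,2), (0,3), (1,3), (1,4), (1,5), (2,4), (2,5), (2,6), (3,6)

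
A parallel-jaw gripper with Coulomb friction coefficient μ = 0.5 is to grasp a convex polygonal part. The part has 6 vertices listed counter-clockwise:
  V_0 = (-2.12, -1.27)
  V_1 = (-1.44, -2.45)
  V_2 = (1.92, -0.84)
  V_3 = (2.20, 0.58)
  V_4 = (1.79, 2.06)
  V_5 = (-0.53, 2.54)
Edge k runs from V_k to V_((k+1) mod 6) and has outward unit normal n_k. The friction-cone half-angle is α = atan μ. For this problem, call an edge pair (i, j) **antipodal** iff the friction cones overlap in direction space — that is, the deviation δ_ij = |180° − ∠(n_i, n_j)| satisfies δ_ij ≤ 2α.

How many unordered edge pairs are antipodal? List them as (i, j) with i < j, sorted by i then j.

count = 7; pairs: (0,2), (0,3), (0,4), (1,4), (1,5), (2,5), (3,5)

α = atan 0.5 = 26.57°;  2α = 53.13°
n_0 = (-0.8664, -0.4993)
n_1 = (+0.4321, -0.9018)
n_2 = (+0.9811, -0.1935)
n_3 = (+0.9637, +0.2670)
n_4 = (+0.2026, +0.9793)
n_5 = (-0.9229, +0.3851)
  (0,1): δ = 94.35°  ·
  (0,2): δ = 41.11°  ✓
  (0,3): δ = 14.47°  ✓
  (0,4): δ = 48.36°  ✓
  (0,5): δ = 127.39°  ·
  (1,2): δ = 126.76°  ·
  (1,3): δ = 100.12°  ·
  (1,4): δ = 37.29°  ✓
  (1,5): δ = 41.75°  ✓
  (2,3): δ = 153.36°  ·
  (2,4): δ = 90.53°  ·
  (2,5): δ = 11.50°  ✓
  (3,4): δ = 117.17°  ·
  (3,5): δ = 38.14°  ✓
  (4,5): δ = 100.96°  ·
antipodal pairs: 7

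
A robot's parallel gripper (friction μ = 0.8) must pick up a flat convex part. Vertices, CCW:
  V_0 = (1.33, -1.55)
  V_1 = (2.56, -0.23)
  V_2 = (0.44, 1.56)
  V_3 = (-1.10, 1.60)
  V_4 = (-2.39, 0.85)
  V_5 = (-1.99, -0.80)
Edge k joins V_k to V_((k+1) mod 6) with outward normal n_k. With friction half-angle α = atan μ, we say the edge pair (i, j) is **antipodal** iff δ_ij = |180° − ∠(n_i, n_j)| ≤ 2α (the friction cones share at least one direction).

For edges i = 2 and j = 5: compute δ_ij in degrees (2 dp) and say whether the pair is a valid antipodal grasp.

α = atan 0.8 = 38.66°;  2α = 77.32°
edge 2: e_2 = (-1.54, +0.04);  n_2 = (+0.0260, +0.9997)
edge 5: e_5 = (+3.32, -0.75);  n_5 = (-0.2204, -0.9754)
∠(n_2, n_5) = 168.76°
δ = |180° − 168.76°| = 11.24°
11.24° ≤ 2α = 77.32°  →  valid

δ = 11.24°, valid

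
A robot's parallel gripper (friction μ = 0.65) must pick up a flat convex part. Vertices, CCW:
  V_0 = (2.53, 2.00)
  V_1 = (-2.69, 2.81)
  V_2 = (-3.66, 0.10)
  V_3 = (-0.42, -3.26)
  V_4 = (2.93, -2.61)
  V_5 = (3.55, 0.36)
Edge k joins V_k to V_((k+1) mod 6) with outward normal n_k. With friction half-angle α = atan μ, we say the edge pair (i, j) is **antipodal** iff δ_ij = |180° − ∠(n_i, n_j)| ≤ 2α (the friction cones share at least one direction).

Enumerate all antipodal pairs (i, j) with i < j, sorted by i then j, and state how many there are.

count = 7; pairs: (0,2), (0,3), (1,3), (1,4), (1,5), (2,4), (2,5)

α = atan 0.65 = 33.02°;  2α = 66.05°
n_0 = (+0.1533, +0.9882)
n_1 = (-0.9415, +0.3370)
n_2 = (-0.7198, -0.6941)
n_3 = (+0.1905, -0.9817)
n_4 = (+0.9789, -0.2043)
n_5 = (+0.8492, +0.5281)
  (0,1): δ = 100.87°  ·
  (0,2): δ = 37.22°  ✓
  (0,3): δ = 19.80°  ✓
  (0,4): δ = 87.03°  ·
  (0,5): δ = 130.70°  ·
  (1,2): δ = 116.35°  ·
  (1,3): δ = 59.33°  ✓
  (1,4): δ = 7.90°  ✓
  (1,5): δ = 51.57°  ✓
  (2,3): δ = 122.98°  ·
  (2,4): δ = 55.75°  ✓
  (2,5): δ = 12.08°  ✓
  (3,4): δ = 112.77°  ·
  (3,5): δ = 69.10°  ·
  (4,5): δ = 136.33°  ·
antipodal pairs: 7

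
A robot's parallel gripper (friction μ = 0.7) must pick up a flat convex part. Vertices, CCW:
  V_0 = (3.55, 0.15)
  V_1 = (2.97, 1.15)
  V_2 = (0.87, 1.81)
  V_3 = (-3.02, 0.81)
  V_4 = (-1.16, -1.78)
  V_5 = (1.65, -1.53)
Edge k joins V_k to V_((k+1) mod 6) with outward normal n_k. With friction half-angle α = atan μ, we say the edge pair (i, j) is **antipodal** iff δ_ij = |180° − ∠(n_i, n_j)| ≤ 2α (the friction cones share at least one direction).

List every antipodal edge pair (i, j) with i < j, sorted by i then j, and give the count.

α = atan 0.7 = 34.99°;  2α = 69.98°
n_0 = (+0.8650, +0.5017)
n_1 = (+0.2998, +0.9540)
n_2 = (-0.2490, +0.9685)
n_3 = (-0.8122, -0.5833)
n_4 = (+0.0886, -0.9961)
n_5 = (+0.6624, -0.7491)
  (0,1): δ = 137.56°  ·
  (0,2): δ = 105.70°  ·
  (0,3): δ = 5.57°  ✓
  (0,4): δ = 64.97°  ✓
  (0,5): δ = 101.37°  ·
  (1,2): δ = 148.14°  ·
  (1,3): δ = 36.87°  ✓
  (1,4): δ = 22.53°  ✓
  (1,5): δ = 58.93°  ✓
  (2,3): δ = 68.73°  ✓
  (2,4): δ = 9.33°  ✓
  (2,5): δ = 27.07°  ✓
  (3,4): δ = 120.60°  ·
  (3,5): δ = 84.20°  ·
  (4,5): δ = 143.60°  ·
antipodal pairs: 8

count = 8; pairs: (0,3), (0,4), (1,3), (1,4), (1,5), (2,3), (2,4), (2,5)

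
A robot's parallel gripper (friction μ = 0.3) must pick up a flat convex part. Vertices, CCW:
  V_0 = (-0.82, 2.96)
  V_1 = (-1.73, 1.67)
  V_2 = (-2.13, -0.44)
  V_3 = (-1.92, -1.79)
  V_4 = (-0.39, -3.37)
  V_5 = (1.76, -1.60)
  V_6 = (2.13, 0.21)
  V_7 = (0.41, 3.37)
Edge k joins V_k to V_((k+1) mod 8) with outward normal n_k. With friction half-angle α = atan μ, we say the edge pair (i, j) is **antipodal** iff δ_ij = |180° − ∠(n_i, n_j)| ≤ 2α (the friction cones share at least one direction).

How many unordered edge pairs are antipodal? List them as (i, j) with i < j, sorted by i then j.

α = atan 0.3 = 16.70°;  2α = 33.40°
n_0 = (-0.8171, +0.5764)
n_1 = (-0.9825, +0.1863)
n_2 = (-0.9881, -0.1537)
n_3 = (-0.7184, -0.6956)
n_4 = (+0.6356, -0.7720)
n_5 = (+0.9797, -0.2003)
n_6 = (+0.8783, +0.4781)
n_7 = (-0.3162, +0.9487)
  (0,1): δ = 155.53°  ·
  (0,2): δ = 135.96°  ·
  (0,3): δ = 100.72°  ·
  (0,4): δ = 15.34°  ✓
  (0,5): δ = 23.65°  ✓
  (0,6): δ = 63.76°  ·
  (0,7): δ = 143.64°  ·
  (1,2): δ = 160.42°  ·
  (1,3): δ = 125.19°  ·
  (1,4): δ = 39.80°  ·
  (1,5): δ = 0.82°  ✓
  (1,6): δ = 39.29°  ·
  (1,7): δ = 119.17°  ·
  (2,3): δ = 144.76°  ·
  (2,4): δ = 59.38°  ·
  (2,5): δ = 20.40°  ✓
  (2,6): δ = 19.72°  ✓
  (2,7): δ = 99.59°  ·
  (3,4): δ = 94.62°  ·
  (3,5): δ = 55.63°  ·
  (3,6): δ = 15.52°  ✓
  (3,7): δ = 64.36°  ·
  (4,5): δ = 141.02°  ·
  (4,6): δ = 100.90°  ·
  (4,7): δ = 21.03°  ✓
  (5,6): δ = 139.89°  ·
  (5,7): δ = 60.01°  ·
  (6,7): δ = 100.12°  ·
antipodal pairs: 7

count = 7; pairs: (0,4), (0,5), (1,5), (2,5), (2,6), (3,6), (4,7)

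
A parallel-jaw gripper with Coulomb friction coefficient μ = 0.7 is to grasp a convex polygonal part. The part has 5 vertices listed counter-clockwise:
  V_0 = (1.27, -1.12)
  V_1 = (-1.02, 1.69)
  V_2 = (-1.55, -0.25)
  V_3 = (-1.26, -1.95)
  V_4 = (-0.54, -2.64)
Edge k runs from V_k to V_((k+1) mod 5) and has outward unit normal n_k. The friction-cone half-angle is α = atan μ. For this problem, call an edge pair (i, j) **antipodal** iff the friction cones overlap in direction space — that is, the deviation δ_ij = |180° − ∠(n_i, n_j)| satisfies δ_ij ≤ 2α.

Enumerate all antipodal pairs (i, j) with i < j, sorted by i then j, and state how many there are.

α = atan 0.7 = 34.99°;  2α = 69.98°
n_0 = (+0.7752, +0.6317)
n_1 = (-0.9646, +0.2635)
n_2 = (-0.9858, -0.1682)
n_3 = (-0.6919, -0.7220)
n_4 = (+0.6431, -0.7658)
  (0,1): δ = 54.46°  ✓
  (0,2): δ = 29.50°  ✓
  (0,3): δ = 7.04°  ✓
  (0,4): δ = 90.84°  ·
  (1,2): δ = 155.04°  ·
  (1,3): δ = 118.50°  ·
  (1,4): δ = 34.70°  ✓
  (2,3): δ = 143.46°  ·
  (2,4): δ = 59.66°  ✓
  (3,4): δ = 96.20°  ·
antipodal pairs: 5

count = 5; pairs: (0,1), (0,2), (0,3), (1,4), (2,4)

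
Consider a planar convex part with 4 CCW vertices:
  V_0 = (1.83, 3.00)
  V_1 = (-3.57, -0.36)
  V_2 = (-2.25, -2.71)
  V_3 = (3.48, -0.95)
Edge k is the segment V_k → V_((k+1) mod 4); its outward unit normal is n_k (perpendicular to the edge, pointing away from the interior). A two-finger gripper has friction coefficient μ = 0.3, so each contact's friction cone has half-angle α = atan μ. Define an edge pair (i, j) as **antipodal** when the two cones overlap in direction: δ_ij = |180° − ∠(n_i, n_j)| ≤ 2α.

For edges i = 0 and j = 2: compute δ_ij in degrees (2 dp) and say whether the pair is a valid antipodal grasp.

α = atan 0.3 = 16.70°;  2α = 33.40°
edge 0: e_0 = (-5.40, -3.36);  n_0 = (-0.5283, +0.8491)
edge 2: e_2 = (+5.73, +1.76);  n_2 = (+0.2936, -0.9559)
∠(n_0, n_2) = 165.18°
δ = |180° − 165.18°| = 14.82°
14.82° ≤ 2α = 33.40°  →  valid

δ = 14.82°, valid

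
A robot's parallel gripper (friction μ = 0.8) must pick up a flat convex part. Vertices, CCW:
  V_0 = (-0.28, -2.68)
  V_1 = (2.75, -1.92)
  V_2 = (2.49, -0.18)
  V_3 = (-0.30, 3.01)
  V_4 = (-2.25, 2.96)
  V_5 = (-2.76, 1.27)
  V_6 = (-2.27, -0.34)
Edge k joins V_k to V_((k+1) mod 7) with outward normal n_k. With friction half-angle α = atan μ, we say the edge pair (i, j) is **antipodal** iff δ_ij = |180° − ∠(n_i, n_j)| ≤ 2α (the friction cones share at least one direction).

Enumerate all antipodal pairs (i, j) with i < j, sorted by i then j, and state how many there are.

α = atan 0.8 = 38.66°;  2α = 77.32°
n_0 = (+0.2433, -0.9700)
n_1 = (+0.9890, +0.1478)
n_2 = (+0.7527, +0.6583)
n_3 = (-0.0256, +0.9997)
n_4 = (-0.9574, +0.2889)
n_5 = (-0.9567, -0.2912)
n_6 = (-0.7618, -0.6478)
  (0,1): δ = 95.58°  ·
  (0,2): δ = 62.91°  ✓
  (0,3): δ = 12.61°  ✓
  (0,4): δ = 59.13°  ✓
  (0,5): δ = 92.85°  ·
  (0,6): δ = 116.30°  ·
  (1,2): δ = 147.33°  ·
  (1,3): δ = 97.03°  ·
  (1,4): δ = 25.29°  ✓
  (1,5): δ = 8.43°  ✓
  (1,6): δ = 31.88°  ✓
  (2,3): δ = 129.70°  ·
  (2,4): δ = 57.97°  ✓
  (2,5): δ = 24.25°  ✓
  (2,6): δ = 0.79°  ✓
  (3,4): δ = 108.26°  ·
  (3,5): δ = 74.54°  ✓
  (3,6): δ = 51.09°  ✓
  (4,5): δ = 146.28°  ·
  (4,6): δ = 122.83°  ·
  (5,6): δ = 156.55°  ·
antipodal pairs: 11

count = 11; pairs: (0,2), (0,3), (0,4), (1,4), (1,5), (1,6), (2,4), (2,5), (2,6), (3,5), (3,6)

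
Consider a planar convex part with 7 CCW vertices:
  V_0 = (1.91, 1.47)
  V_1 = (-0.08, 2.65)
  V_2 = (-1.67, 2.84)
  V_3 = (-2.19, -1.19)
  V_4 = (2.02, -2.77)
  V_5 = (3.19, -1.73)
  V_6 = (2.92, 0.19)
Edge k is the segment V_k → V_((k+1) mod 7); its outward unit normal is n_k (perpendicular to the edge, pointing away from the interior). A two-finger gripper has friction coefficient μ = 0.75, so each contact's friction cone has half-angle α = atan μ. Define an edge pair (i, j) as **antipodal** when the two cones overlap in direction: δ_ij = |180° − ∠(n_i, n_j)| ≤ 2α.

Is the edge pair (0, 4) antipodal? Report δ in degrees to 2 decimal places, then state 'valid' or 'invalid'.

α = atan 0.75 = 36.87°;  2α = 73.74°
edge 0: e_0 = (-1.99, +1.18);  n_0 = (+0.5100, +0.8602)
edge 4: e_4 = (+1.17, +1.04);  n_4 = (+0.6644, -0.7474)
∠(n_0, n_4) = 107.70°
δ = |180° − 107.70°| = 72.30°
72.30° ≤ 2α = 73.74°  →  valid

δ = 72.30°, valid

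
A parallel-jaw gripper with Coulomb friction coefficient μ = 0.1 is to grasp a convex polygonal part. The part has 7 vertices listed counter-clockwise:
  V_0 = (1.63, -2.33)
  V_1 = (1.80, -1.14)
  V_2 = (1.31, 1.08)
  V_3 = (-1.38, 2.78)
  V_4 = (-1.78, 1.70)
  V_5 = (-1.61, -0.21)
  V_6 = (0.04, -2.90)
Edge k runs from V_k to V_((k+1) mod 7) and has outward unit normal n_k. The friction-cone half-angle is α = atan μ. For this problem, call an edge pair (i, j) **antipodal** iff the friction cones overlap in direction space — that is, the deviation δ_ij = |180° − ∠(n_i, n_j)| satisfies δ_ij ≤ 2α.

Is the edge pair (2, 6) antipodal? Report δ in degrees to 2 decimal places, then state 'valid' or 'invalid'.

δ = 52.01°, invalid

α = atan 0.1 = 5.71°;  2α = 11.42°
edge 2: e_2 = (-2.69, +1.70);  n_2 = (+0.5342, +0.8453)
edge 6: e_6 = (+1.59, +0.57);  n_6 = (+0.3375, -0.9413)
∠(n_2, n_6) = 127.99°
δ = |180° − 127.99°| = 52.01°
52.01° > 2α = 11.42°  →  invalid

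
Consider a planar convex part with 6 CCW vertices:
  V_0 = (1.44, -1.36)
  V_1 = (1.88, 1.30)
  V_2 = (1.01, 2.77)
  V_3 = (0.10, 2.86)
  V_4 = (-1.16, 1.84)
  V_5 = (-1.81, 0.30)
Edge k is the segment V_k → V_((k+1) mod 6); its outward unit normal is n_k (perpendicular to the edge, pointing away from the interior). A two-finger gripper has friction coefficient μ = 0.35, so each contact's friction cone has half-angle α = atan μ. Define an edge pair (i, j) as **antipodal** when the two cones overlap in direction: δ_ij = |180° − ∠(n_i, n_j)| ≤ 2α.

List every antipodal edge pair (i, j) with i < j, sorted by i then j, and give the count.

α = atan 0.35 = 19.29°;  2α = 38.58°
n_0 = (+0.9866, -0.1632)
n_1 = (+0.8606, +0.5093)
n_2 = (+0.0984, +0.9951)
n_3 = (-0.6292, +0.7772)
n_4 = (-0.9213, +0.3889)
n_5 = (-0.4549, -0.8906)
  (0,1): δ = 139.99°  ·
  (0,2): δ = 86.26°  ·
  (0,3): δ = 41.62°  ·
  (0,4): δ = 13.49°  ✓
  (0,5): δ = 72.34°  ·
  (1,2): δ = 126.27°  ·
  (1,3): δ = 81.63°  ·
  (1,4): δ = 53.50°  ·
  (1,5): δ = 32.32°  ✓
  (2,3): δ = 135.36°  ·
  (2,4): δ = 107.24°  ·
  (2,5): δ = 21.41°  ✓
  (3,4): δ = 151.87°  ·
  (3,5): δ = 66.05°  ·
  (4,5): δ = 94.17°  ·
antipodal pairs: 3

count = 3; pairs: (0,4), (1,5), (2,5)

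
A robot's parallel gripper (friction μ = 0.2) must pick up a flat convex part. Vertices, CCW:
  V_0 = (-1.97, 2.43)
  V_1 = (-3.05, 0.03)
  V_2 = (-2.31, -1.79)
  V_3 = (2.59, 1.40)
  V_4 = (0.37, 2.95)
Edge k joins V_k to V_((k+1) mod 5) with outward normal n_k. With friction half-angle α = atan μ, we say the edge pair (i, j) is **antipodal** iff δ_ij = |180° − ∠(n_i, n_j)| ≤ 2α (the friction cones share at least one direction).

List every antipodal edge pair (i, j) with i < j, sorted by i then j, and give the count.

count = 1; pairs: (2,4)

α = atan 0.2 = 11.31°;  2α = 22.62°
n_0 = (-0.9119, +0.4104)
n_1 = (-0.9264, -0.3767)
n_2 = (+0.5456, -0.8381)
n_3 = (+0.5725, +0.8199)
n_4 = (-0.2169, +0.9762)
  (0,1): δ = 133.65°  ·
  (0,2): δ = 32.71°  ·
  (0,3): δ = 79.31°  ·
  (0,4): δ = 126.76°  ·
  (1,2): δ = 79.06°  ·
  (1,3): δ = 32.95°  ·
  (1,4): δ = 80.40°  ·
  (2,3): δ = 67.99°  ·
  (2,4): δ = 20.54°  ✓
  (3,4): δ = 132.55°  ·
antipodal pairs: 1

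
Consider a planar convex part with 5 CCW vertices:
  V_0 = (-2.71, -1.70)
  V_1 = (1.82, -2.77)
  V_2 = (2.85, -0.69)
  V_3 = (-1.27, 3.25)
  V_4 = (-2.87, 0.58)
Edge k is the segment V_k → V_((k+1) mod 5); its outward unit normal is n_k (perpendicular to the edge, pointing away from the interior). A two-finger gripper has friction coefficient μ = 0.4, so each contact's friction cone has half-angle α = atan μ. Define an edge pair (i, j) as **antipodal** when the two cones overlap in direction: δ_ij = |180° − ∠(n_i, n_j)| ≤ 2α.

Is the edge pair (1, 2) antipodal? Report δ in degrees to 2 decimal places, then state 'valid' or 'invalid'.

δ = 107.38°, invalid

α = atan 0.4 = 21.80°;  2α = 43.60°
edge 1: e_1 = (+1.03, +2.08);  n_1 = (+0.8961, -0.4438)
edge 2: e_2 = (-4.12, +3.94);  n_2 = (+0.6911, +0.7227)
∠(n_1, n_2) = 72.62°
δ = |180° − 72.62°| = 107.38°
107.38° > 2α = 43.60°  →  invalid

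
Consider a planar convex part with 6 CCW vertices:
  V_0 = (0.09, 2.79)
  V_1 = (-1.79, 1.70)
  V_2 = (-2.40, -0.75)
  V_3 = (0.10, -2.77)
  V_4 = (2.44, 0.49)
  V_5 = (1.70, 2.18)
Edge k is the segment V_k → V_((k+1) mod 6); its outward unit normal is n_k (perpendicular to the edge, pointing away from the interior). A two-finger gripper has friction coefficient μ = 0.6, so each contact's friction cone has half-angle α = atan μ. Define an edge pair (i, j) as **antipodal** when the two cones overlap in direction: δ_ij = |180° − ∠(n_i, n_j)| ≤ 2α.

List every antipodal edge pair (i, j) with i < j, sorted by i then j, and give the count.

α = atan 0.6 = 30.96°;  2α = 61.93°
n_0 = (-0.5016, +0.8651)
n_1 = (-0.9704, +0.2416)
n_2 = (-0.6285, -0.7778)
n_3 = (+0.8124, -0.5831)
n_4 = (+0.9160, +0.4011)
n_5 = (+0.3543, +0.9351)
  (0,1): δ = 134.09°  ·
  (0,2): δ = 69.04°  ·
  (0,3): δ = 24.22°  ✓
  (0,4): δ = 83.54°  ·
  (0,5): δ = 129.14°  ·
  (1,2): δ = 114.96°  ·
  (1,3): δ = 21.69°  ✓
  (1,4): δ = 37.63°  ✓
  (1,5): δ = 83.23°  ·
  (2,3): δ = 86.73°  ·
  (2,4): δ = 27.41°  ✓
  (2,5): δ = 18.19°  ✓
  (3,4): δ = 120.68°  ·
  (3,5): δ = 75.08°  ·
  (4,5): δ = 134.40°  ·
antipodal pairs: 5

count = 5; pairs: (0,3), (1,3), (1,4), (2,4), (2,5)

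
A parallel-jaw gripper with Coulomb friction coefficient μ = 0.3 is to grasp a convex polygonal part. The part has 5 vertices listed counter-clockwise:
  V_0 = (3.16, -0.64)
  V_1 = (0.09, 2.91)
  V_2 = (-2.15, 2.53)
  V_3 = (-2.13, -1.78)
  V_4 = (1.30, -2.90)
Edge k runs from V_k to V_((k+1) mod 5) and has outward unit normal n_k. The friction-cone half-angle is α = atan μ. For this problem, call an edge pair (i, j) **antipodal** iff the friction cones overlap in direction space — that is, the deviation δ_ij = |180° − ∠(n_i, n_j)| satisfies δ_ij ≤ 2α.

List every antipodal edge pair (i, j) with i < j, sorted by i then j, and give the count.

α = atan 0.3 = 16.70°;  2α = 33.40°
n_0 = (+0.7564, +0.6541)
n_1 = (-0.1673, +0.9859)
n_2 = (-1.0000, -0.0046)
n_3 = (-0.3104, -0.9506)
n_4 = (+0.7721, -0.6355)
  (0,1): δ = 121.22°  ·
  (0,2): δ = 40.59°  ·
  (0,3): δ = 31.06°  ✓
  (0,4): δ = 99.69°  ·
  (1,2): δ = 99.36°  ·
  (1,3): δ = 27.71°  ✓
  (1,4): δ = 40.92°  ·
  (2,3): δ = 108.35°  ·
  (2,4): δ = 39.72°  ·
  (3,4): δ = 111.37°  ·
antipodal pairs: 2

count = 2; pairs: (0,3), (1,3)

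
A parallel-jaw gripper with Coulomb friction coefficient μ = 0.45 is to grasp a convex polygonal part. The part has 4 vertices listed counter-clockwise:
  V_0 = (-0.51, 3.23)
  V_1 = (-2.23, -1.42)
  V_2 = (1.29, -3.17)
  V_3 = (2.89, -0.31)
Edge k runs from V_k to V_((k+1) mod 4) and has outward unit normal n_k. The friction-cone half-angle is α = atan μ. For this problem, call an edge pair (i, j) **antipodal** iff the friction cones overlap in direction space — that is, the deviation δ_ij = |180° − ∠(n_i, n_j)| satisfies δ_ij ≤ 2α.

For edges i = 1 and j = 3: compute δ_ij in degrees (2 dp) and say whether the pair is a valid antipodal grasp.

δ = 19.72°, valid

α = atan 0.45 = 24.23°;  2α = 48.46°
edge 1: e_1 = (+3.52, -1.75);  n_1 = (-0.4452, -0.8954)
edge 3: e_3 = (-3.40, +3.54);  n_3 = (+0.7212, +0.6927)
∠(n_1, n_3) = 160.28°
δ = |180° − 160.28°| = 19.72°
19.72° ≤ 2α = 48.46°  →  valid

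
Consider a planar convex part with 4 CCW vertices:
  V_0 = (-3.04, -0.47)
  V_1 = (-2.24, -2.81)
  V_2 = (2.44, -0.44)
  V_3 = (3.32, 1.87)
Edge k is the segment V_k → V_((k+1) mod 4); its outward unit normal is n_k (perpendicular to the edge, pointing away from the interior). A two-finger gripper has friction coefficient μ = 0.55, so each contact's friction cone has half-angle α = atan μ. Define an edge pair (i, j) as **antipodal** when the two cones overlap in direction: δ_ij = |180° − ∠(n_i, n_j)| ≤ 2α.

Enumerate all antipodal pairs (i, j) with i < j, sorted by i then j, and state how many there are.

count = 3; pairs: (0,2), (1,3), (2,3)

α = atan 0.55 = 28.81°;  2α = 57.62°
n_0 = (-0.9462, -0.3235)
n_1 = (+0.4518, -0.8921)
n_2 = (+0.9345, -0.3560)
n_3 = (-0.3453, +0.9385)
  (0,1): δ = 82.02°  ·
  (0,2): δ = 39.73°  ✓
  (0,3): δ = 91.33°  ·
  (1,2): δ = 137.71°  ·
  (1,3): δ = 6.66°  ✓
  (2,3): δ = 48.95°  ✓
antipodal pairs: 3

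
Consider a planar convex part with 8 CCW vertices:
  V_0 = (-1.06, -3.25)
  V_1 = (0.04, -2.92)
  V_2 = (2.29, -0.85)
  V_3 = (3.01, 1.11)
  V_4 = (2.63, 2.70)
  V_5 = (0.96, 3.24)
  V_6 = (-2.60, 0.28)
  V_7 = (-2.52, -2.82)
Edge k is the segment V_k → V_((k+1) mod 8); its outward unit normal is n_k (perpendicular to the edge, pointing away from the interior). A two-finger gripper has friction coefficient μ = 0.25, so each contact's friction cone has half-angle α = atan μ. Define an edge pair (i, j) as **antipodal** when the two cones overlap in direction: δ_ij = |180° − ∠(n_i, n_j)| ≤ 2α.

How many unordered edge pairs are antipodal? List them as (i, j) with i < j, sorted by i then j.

count = 5; pairs: (0,5), (1,5), (2,6), (3,6), (4,7)

α = atan 0.25 = 14.04°;  2α = 28.07°
n_0 = (+0.2873, -0.9578)
n_1 = (+0.6771, -0.7359)
n_2 = (+0.9387, -0.3448)
n_3 = (+0.9726, +0.2324)
n_4 = (+0.3077, +0.9515)
n_5 = (-0.6393, +0.7689)
n_6 = (-0.9997, -0.0258)
n_7 = (-0.2825, -0.9593)
  (0,1): δ = 154.09°  ·
  (0,2): δ = 126.87°  ·
  (0,3): δ = 93.26°  ·
  (0,4): δ = 34.62°  ·
  (0,5): δ = 23.04°  ✓
  (0,6): δ = 74.78°  ·
  (0,7): δ = 146.89°  ·
  (1,2): δ = 152.78°  ·
  (1,3): δ = 119.17°  ·
  (1,4): δ = 60.53°  ·
  (1,5): δ = 2.87°  ✓
  (1,6): δ = 48.86°  ·
  (1,7): δ = 120.98°  ·
  (2,3): δ = 146.39°  ·
  (2,4): δ = 87.75°  ·
  (2,5): δ = 30.09°  ·
  (2,6): δ = 21.65°  ✓
  (2,7): δ = 93.76°  ·
  (3,4): δ = 121.36°  ·
  (3,5): δ = 63.70°  ·
  (3,6): δ = 11.96°  ✓
  (3,7): δ = 60.15°  ·
  (4,5): δ = 122.34°  ·
  (4,6): δ = 70.60°  ·
  (4,7): δ = 1.51°  ✓
  (5,6): δ = 128.26°  ·
  (5,7): δ = 56.15°  ·
  (6,7): δ = 107.89°  ·
antipodal pairs: 5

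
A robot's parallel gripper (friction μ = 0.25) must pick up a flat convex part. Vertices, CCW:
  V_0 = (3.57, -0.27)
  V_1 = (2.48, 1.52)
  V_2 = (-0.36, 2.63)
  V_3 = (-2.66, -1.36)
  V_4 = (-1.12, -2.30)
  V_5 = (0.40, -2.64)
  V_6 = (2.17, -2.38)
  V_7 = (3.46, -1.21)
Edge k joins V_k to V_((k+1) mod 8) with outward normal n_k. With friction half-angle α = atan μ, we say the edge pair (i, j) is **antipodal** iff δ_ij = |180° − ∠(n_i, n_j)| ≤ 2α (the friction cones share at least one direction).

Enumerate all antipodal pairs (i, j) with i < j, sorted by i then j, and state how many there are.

α = atan 0.25 = 14.04°;  2α = 28.07°
n_0 = (+0.8541, +0.5201)
n_1 = (+0.3640, +0.9314)
n_2 = (-0.8664, +0.4994)
n_3 = (-0.5210, -0.8536)
n_4 = (-0.2183, -0.9759)
n_5 = (+0.1453, -0.9894)
n_6 = (+0.6718, -0.7407)
n_7 = (+0.9932, -0.1162)
  (0,1): δ = 142.69°  ·
  (0,2): δ = 61.30°  ·
  (0,3): δ = 27.26°  ✓
  (0,4): δ = 46.05°  ·
  (0,5): δ = 67.02°  ·
  (0,6): δ = 100.87°  ·
  (0,7): δ = 141.99°  ·
  (1,2): δ = 98.61°  ·
  (1,3): δ = 10.05°  ✓
  (1,4): δ = 8.74°  ✓
  (1,5): δ = 29.70°  ·
  (1,6): δ = 63.56°  ·
  (1,7): δ = 104.67°  ·
  (2,3): δ = 91.44°  ·
  (2,4): δ = 72.65°  ·
  (2,5): δ = 51.68°  ·
  (2,6): δ = 17.83°  ✓
  (2,7): δ = 23.29°  ✓
  (3,4): δ = 161.21°  ·
  (3,5): δ = 140.24°  ·
  (3,6): δ = 106.39°  ·
  (3,7): δ = 65.28°  ·
  (4,5): δ = 159.03°  ·
  (4,6): δ = 125.18°  ·
  (4,7): δ = 84.07°  ·
  (5,6): δ = 146.15°  ·
  (5,7): δ = 105.03°  ·
  (6,7): δ = 138.88°  ·
antipodal pairs: 5

count = 5; pairs: (0,3), (1,3), (1,4), (2,6), (2,7)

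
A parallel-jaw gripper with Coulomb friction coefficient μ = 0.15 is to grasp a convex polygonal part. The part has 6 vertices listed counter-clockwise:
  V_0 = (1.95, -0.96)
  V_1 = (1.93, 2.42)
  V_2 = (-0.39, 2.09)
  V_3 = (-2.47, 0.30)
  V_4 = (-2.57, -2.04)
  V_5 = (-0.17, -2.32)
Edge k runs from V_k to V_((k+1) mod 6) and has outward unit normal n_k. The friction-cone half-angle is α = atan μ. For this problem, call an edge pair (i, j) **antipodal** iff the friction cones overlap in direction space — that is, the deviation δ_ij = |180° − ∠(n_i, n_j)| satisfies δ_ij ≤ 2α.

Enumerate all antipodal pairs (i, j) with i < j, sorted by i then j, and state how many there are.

α = atan 0.15 = 8.53°;  2α = 17.06°
n_0 = (+1.0000, +0.0059)
n_1 = (-0.1408, +0.9900)
n_2 = (-0.6523, +0.7580)
n_3 = (-0.9991, +0.0427)
n_4 = (-0.1159, -0.9933)
n_5 = (+0.5400, -0.8417)
  (0,1): δ = 82.24°  ·
  (0,2): δ = 49.62°  ·
  (0,3): δ = 2.79°  ✓
  (0,4): δ = 83.01°  ·
  (0,5): δ = 122.34°  ·
  (1,2): δ = 147.38°  ·
  (1,3): δ = 100.54°  ·
  (1,4): δ = 14.75°  ✓
  (1,5): δ = 24.59°  ·
  (2,3): δ = 133.16°  ·
  (2,4): δ = 47.37°  ·
  (2,5): δ = 8.03°  ✓
  (3,4): δ = 94.21°  ·
  (3,5): δ = 54.87°  ·
  (4,5): δ = 140.67°  ·
antipodal pairs: 3

count = 3; pairs: (0,3), (1,4), (2,5)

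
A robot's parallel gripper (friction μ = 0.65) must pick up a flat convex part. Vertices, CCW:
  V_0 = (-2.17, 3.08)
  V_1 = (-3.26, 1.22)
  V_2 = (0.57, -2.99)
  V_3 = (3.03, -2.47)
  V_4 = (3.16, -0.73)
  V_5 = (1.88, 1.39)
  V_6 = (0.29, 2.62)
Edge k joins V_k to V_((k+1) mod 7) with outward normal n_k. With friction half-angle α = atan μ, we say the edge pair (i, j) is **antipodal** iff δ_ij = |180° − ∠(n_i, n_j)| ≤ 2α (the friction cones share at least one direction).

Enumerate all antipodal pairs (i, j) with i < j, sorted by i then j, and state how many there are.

count = 9; pairs: (0,2), (0,3), (0,4), (1,3), (1,4), (1,5), (1,6), (2,5), (2,6)

α = atan 0.65 = 33.02°;  2α = 66.05°
n_0 = (-0.8628, +0.5056)
n_1 = (-0.7397, -0.6729)
n_2 = (+0.2068, -0.9784)
n_3 = (+0.9972, -0.0745)
n_4 = (+0.8561, +0.5169)
n_5 = (+0.6119, +0.7910)
n_6 = (+0.1838, +0.9830)
  (0,1): δ = 107.33°  ·
  (0,2): δ = 47.69°  ✓
  (0,3): δ = 26.10°  ✓
  (0,4): δ = 61.49°  ✓
  (0,5): δ = 82.65°  ·
  (0,6): δ = 109.78°  ·
  (1,2): δ = 120.36°  ·
  (1,3): δ = 46.57°  ✓
  (1,4): δ = 11.17°  ✓
  (1,5): δ = 9.98°  ✓
  (1,6): δ = 37.11°  ✓
  (2,3): δ = 106.21°  ·
  (2,4): δ = 70.81°  ·
  (2,5): δ = 49.66°  ✓
  (2,6): δ = 22.53°  ✓
  (3,4): δ = 144.60°  ·
  (3,5): δ = 123.45°  ·
  (3,6): δ = 96.32°  ·
  (4,5): δ = 158.85°  ·
  (4,6): δ = 131.71°  ·
  (5,6): δ = 152.87°  ·
antipodal pairs: 9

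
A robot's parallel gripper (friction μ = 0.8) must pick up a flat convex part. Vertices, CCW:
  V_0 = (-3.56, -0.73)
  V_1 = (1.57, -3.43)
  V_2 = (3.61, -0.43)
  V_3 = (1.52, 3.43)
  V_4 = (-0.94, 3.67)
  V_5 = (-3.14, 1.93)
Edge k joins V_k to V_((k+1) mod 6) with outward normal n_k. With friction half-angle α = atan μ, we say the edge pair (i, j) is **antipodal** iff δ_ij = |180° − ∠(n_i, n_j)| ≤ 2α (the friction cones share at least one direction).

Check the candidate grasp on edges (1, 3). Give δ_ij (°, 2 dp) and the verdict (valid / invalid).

α = atan 0.8 = 38.66°;  2α = 77.32°
edge 1: e_1 = (+2.04, +3.00);  n_1 = (+0.8269, -0.5623)
edge 3: e_3 = (-2.46, +0.24);  n_3 = (+0.0971, +0.9953)
∠(n_1, n_3) = 118.64°
δ = |180° − 118.64°| = 61.36°
61.36° ≤ 2α = 77.32°  →  valid

δ = 61.36°, valid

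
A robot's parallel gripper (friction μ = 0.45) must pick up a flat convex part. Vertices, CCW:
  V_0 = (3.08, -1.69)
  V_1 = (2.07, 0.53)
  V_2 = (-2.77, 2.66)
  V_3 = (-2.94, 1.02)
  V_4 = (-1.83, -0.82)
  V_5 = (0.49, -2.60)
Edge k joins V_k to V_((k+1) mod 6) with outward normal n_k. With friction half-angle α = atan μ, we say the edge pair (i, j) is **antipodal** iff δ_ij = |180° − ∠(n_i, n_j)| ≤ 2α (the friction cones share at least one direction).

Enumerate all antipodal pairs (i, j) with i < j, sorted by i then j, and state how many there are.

count = 6; pairs: (0,2), (0,3), (0,4), (1,3), (1,4), (1,5)

α = atan 0.45 = 24.23°;  2α = 48.46°
n_0 = (+0.9102, +0.4141)
n_1 = (+0.4028, +0.9153)
n_2 = (-0.9947, +0.1031)
n_3 = (-0.8563, -0.5165)
n_4 = (-0.6087, -0.7934)
n_5 = (+0.3315, -0.9435)
  (0,1): δ = 138.22°  ·
  (0,2): δ = 30.38°  ✓
  (0,3): δ = 6.64°  ✓
  (0,4): δ = 28.04°  ✓
  (0,5): δ = 84.90°  ·
  (1,2): δ = 72.16°  ·
  (1,3): δ = 35.15°  ✓
  (1,4): δ = 13.74°  ✓
  (1,5): δ = 43.11°  ✓
  (2,3): δ = 142.98°  ·
  (2,4): δ = 121.58°  ·
  (2,5): δ = 64.72°  ·
  (3,4): δ = 158.60°  ·
  (3,5): δ = 101.74°  ·
  (4,5): δ = 123.14°  ·
antipodal pairs: 6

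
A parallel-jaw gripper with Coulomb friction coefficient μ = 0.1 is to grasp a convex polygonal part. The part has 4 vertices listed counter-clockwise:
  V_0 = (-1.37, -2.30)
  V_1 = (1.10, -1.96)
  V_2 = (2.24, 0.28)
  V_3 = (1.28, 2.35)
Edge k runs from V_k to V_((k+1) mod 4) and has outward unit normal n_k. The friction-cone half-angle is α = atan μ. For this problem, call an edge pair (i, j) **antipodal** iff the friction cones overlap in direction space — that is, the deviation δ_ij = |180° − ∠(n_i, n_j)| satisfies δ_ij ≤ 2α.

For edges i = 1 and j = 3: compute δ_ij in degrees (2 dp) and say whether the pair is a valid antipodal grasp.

δ = 2.71°, valid

α = atan 0.1 = 5.71°;  2α = 11.42°
edge 1: e_1 = (+1.14, +2.24);  n_1 = (+0.8912, -0.4536)
edge 3: e_3 = (-2.65, -4.65);  n_3 = (-0.8688, +0.4951)
∠(n_1, n_3) = 177.29°
δ = |180° − 177.29°| = 2.71°
2.71° ≤ 2α = 11.42°  →  valid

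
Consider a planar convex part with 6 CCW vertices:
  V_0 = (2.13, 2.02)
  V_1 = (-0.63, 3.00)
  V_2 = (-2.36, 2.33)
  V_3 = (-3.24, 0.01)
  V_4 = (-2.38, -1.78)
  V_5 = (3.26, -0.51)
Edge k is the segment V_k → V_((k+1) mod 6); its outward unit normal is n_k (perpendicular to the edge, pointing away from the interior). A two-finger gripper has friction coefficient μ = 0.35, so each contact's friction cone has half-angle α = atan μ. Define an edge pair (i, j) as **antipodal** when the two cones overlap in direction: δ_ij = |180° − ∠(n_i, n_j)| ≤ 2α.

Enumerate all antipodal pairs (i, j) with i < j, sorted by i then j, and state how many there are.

α = atan 0.35 = 19.29°;  2α = 38.58°
n_0 = (+0.3346, +0.9424)
n_1 = (-0.3611, +0.9325)
n_2 = (-0.9350, +0.3547)
n_3 = (-0.9014, -0.4331)
n_4 = (+0.2197, -0.9756)
n_5 = (+0.9131, +0.4078)
  (0,1): δ = 139.28°  ·
  (0,2): δ = 91.22°  ·
  (0,3): δ = 44.79°  ·
  (0,4): δ = 32.24°  ✓
  (0,5): δ = 133.62°  ·
  (1,2): δ = 131.94°  ·
  (1,3): δ = 85.51°  ·
  (1,4): δ = 8.48°  ✓
  (1,5): δ = 92.90°  ·
  (2,3): δ = 133.57°  ·
  (2,4): δ = 56.54°  ·
  (2,5): δ = 44.84°  ·
  (3,4): δ = 102.97°  ·
  (3,5): δ = 1.59°  ✓
  (4,5): δ = 78.62°  ·
antipodal pairs: 3

count = 3; pairs: (0,4), (1,4), (3,5)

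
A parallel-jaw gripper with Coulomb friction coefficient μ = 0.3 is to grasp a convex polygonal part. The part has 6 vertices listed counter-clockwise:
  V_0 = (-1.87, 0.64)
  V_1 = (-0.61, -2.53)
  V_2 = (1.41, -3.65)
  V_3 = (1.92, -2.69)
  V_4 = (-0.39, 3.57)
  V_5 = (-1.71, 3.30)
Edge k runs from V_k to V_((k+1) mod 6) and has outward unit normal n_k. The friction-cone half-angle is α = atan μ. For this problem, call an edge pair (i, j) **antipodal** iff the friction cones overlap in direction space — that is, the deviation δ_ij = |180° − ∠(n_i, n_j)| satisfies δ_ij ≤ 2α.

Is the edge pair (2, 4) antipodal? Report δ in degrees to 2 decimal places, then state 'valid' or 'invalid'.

δ = 50.46°, invalid

α = atan 0.3 = 16.70°;  2α = 33.40°
edge 2: e_2 = (+0.51, +0.96);  n_2 = (+0.8831, -0.4692)
edge 4: e_4 = (-1.32, -0.27);  n_4 = (-0.2004, +0.9797)
∠(n_2, n_4) = 129.54°
δ = |180° − 129.54°| = 50.46°
50.46° > 2α = 33.40°  →  invalid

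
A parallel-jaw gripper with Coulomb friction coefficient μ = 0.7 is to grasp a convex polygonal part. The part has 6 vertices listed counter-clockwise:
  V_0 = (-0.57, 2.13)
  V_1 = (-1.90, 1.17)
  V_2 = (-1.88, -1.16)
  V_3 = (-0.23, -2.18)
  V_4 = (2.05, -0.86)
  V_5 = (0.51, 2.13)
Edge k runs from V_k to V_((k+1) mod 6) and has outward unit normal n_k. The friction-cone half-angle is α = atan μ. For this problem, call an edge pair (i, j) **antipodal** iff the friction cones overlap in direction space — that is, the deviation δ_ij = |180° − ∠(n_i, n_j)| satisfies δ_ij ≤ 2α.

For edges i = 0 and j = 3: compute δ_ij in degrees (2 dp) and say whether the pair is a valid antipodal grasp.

δ = 5.75°, valid

α = atan 0.7 = 34.99°;  2α = 69.98°
edge 0: e_0 = (-1.33, -0.96);  n_0 = (-0.5853, +0.8108)
edge 3: e_3 = (+2.28, +1.32);  n_3 = (+0.5010, -0.8654)
∠(n_0, n_3) = 174.25°
δ = |180° − 174.25°| = 5.75°
5.75° ≤ 2α = 69.98°  →  valid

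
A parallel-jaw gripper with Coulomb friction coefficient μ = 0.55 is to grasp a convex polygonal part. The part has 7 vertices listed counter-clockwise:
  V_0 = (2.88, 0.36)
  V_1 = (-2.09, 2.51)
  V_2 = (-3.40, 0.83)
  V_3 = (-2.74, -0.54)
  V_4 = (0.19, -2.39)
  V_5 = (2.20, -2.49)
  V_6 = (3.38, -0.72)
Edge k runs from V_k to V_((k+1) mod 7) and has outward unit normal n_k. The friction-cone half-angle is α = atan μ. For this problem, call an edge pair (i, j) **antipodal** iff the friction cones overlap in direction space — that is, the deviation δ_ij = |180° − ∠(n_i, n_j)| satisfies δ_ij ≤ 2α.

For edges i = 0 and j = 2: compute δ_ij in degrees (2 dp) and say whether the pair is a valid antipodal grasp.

δ = 40.88°, valid

α = atan 0.55 = 28.81°;  2α = 57.62°
edge 0: e_0 = (-4.97, +2.15);  n_0 = (+0.3970, +0.9178)
edge 2: e_2 = (+0.66, -1.37);  n_2 = (-0.9009, -0.4340)
∠(n_0, n_2) = 139.12°
δ = |180° − 139.12°| = 40.88°
40.88° ≤ 2α = 57.62°  →  valid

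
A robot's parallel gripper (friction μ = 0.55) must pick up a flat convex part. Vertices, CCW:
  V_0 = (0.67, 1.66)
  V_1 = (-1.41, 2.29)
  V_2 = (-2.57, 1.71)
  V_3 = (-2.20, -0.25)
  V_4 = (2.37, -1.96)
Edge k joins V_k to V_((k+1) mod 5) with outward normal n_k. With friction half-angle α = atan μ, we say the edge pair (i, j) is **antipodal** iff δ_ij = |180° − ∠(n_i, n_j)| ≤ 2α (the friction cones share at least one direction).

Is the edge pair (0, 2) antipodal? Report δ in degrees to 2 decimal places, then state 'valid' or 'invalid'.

α = atan 0.55 = 28.81°;  2α = 57.62°
edge 0: e_0 = (-2.08, +0.63);  n_0 = (+0.2899, +0.9571)
edge 2: e_2 = (+0.37, -1.96);  n_2 = (-0.9826, -0.1855)
∠(n_0, n_2) = 117.54°
δ = |180° − 117.54°| = 62.46°
62.46° > 2α = 57.62°  →  invalid

δ = 62.46°, invalid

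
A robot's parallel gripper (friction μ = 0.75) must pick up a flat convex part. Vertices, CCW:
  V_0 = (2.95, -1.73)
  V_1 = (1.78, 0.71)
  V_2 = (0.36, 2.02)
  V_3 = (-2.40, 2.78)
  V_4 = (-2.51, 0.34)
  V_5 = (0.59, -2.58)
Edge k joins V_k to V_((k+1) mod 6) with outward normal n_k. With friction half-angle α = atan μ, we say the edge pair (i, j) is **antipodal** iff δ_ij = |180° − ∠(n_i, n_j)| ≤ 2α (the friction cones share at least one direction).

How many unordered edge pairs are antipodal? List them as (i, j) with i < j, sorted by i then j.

count = 8; pairs: (0,3), (0,4), (1,3), (1,4), (1,5), (2,4), (2,5), (3,5)

α = atan 0.75 = 36.87°;  2α = 73.74°
n_0 = (+0.9017, +0.4324)
n_1 = (+0.6781, +0.7350)
n_2 = (+0.2655, +0.9641)
n_3 = (-0.9990, +0.0450)
n_4 = (-0.6857, -0.7279)
n_5 = (+0.3389, -0.9408)
  (0,1): δ = 158.31°  ·
  (0,2): δ = 131.01°  ·
  (0,3): δ = 28.20°  ✓
  (0,4): δ = 21.09°  ✓
  (0,5): δ = 84.19°  ·
  (1,2): δ = 152.70°  ·
  (1,3): δ = 49.89°  ✓
  (1,4): δ = 0.59°  ✓
  (1,5): δ = 62.50°  ✓
  (2,3): δ = 77.19°  ·
  (2,4): δ = 27.89°  ✓
  (2,5): δ = 35.20°  ✓
  (3,4): δ = 130.71°  ·
  (3,5): δ = 67.61°  ✓
  (4,5): δ = 116.91°  ·
antipodal pairs: 8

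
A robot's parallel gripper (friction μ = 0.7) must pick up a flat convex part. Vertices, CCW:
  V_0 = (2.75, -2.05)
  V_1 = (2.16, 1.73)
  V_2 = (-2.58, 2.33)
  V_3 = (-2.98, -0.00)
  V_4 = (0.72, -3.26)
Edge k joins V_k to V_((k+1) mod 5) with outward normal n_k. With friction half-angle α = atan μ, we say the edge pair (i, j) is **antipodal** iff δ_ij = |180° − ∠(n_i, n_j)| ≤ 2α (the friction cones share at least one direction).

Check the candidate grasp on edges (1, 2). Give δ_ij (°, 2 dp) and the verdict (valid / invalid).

δ = 92.53°, invalid

α = atan 0.7 = 34.99°;  2α = 69.98°
edge 1: e_1 = (-4.74, +0.60);  n_1 = (+0.1256, +0.9921)
edge 2: e_2 = (-0.40, -2.33);  n_2 = (-0.9856, +0.1692)
∠(n_1, n_2) = 87.47°
δ = |180° − 87.47°| = 92.53°
92.53° > 2α = 69.98°  →  invalid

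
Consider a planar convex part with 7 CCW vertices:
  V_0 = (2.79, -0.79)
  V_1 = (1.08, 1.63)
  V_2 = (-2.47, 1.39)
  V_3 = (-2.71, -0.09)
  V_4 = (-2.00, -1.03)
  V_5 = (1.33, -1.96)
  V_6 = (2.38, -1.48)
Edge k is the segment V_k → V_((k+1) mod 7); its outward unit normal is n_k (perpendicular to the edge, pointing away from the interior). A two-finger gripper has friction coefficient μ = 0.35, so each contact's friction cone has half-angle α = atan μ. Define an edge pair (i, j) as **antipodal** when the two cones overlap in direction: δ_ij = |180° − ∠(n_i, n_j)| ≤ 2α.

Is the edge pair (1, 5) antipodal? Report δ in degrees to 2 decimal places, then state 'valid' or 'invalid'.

α = atan 0.35 = 19.29°;  2α = 38.58°
edge 1: e_1 = (-3.55, -0.24);  n_1 = (-0.0675, +0.9977)
edge 5: e_5 = (+1.05, +0.48);  n_5 = (+0.4158, -0.9095)
∠(n_1, n_5) = 159.30°
δ = |180° − 159.30°| = 20.70°
20.70° ≤ 2α = 38.58°  →  valid

δ = 20.70°, valid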